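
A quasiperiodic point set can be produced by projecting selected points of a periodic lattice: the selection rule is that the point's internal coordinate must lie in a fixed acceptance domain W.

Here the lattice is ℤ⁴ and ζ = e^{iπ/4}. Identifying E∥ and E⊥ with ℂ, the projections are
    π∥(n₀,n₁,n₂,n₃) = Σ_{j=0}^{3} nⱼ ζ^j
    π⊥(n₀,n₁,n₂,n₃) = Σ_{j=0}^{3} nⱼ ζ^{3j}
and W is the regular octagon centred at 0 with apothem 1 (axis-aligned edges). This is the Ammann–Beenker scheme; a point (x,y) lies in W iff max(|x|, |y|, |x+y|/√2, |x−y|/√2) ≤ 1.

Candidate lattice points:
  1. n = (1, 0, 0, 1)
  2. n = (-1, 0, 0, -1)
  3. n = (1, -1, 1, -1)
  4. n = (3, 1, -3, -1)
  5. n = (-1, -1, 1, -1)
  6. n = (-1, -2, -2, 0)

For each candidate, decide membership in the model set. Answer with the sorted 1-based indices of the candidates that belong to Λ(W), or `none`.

6

With ζ = e^{iπ/4} the internal vectors are ζ^0,ζ^3,ζ^6,ζ^9.
candidate 1: n = (1, 0, 0, 1) → π⊥ ≈ (+1.7071, +0.7071); max(|x|,|y|,|x±y|/√2) = 1.7071 > 1 ⇒ ∉ W
candidate 2: n = (-1, 0, 0, -1) → π⊥ ≈ (-1.7071, -0.7071); max(|x|,|y|,|x±y|/√2) = 1.7071 > 1 ⇒ ∉ W
candidate 3: n = (1, -1, 1, -1) → π⊥ ≈ (+1.0000, -2.4142); max(|x|,|y|,|x±y|/√2) = 2.4142 > 1 ⇒ ∉ W
candidate 4: n = (3, 1, -3, -1) → π⊥ ≈ (+1.5858, +3.0000); max(|x|,|y|,|x±y|/√2) = 3.2426 > 1 ⇒ ∉ W
candidate 5: n = (-1, -1, 1, -1) → π⊥ ≈ (-1.0000, -2.4142); max(|x|,|y|,|x±y|/√2) = 2.4142 > 1 ⇒ ∉ W
candidate 6: n = (-1, -2, -2, 0) → π⊥ ≈ (+0.4142, +0.5858); max(|x|,|y|,|x±y|/√2) = 0.7071 ≤ 1 ⇒ ∈ W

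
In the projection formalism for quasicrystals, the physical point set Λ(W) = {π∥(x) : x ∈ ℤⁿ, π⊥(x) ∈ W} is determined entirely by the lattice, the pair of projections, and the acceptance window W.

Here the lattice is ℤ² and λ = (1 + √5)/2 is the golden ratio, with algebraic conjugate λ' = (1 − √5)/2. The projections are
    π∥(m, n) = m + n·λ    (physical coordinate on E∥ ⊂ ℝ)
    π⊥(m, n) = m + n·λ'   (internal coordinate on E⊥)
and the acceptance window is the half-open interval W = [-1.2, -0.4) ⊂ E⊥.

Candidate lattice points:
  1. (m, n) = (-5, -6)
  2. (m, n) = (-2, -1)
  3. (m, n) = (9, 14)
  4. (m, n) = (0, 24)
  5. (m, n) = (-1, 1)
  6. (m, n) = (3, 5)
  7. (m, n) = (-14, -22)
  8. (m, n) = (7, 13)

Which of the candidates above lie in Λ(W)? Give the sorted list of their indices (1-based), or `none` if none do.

7, 8

Compute λ' = (1−√5)/2 = -0.61803, so π⊥(m,n) = m -0.61803·n.
candidate 1: (m,n)=(-5,-6) → π∥ = -5-6·λ ≈ -14.70820, π⊥ = -5-6·λ' ≈ -1.29180 ∉ [-1.2, -0.4) ⇒ out
candidate 2: (m,n)=(-2,-1) → π∥ = -2-1·λ ≈ -3.61803, π⊥ = -2-1·λ' ≈ -1.38197 ∉ [-1.2, -0.4) ⇒ out
candidate 3: (m,n)=(9,14) → π∥ = 9+14·λ ≈ 31.65248, π⊥ = 9+14·λ' ≈ 0.34752 ∉ [-1.2, -0.4) ⇒ out
candidate 4: (m,n)=(0,24) → π∥ = 0+24·λ ≈ 38.83282, π⊥ = 0+24·λ' ≈ -14.83282 ∉ [-1.2, -0.4) ⇒ out
candidate 5: (m,n)=(-1,1) → π∥ = -1+1·λ ≈ 0.61803, π⊥ = -1+1·λ' ≈ -1.61803 ∉ [-1.2, -0.4) ⇒ out
candidate 6: (m,n)=(3,5) → π∥ = 3+5·λ ≈ 11.09017, π⊥ = 3+5·λ' ≈ -0.09017 ∉ [-1.2, -0.4) ⇒ out
candidate 7: (m,n)=(-14,-22) → π∥ = -14-22·λ ≈ -49.59675, π⊥ = -14-22·λ' ≈ -0.40325 ∈ [-1.2, -0.4) ⇒ IN Λ
candidate 8: (m,n)=(7,13) → π∥ = 7+13·λ ≈ 28.03444, π⊥ = 7+13·λ' ≈ -1.03444 ∈ [-1.2, -0.4) ⇒ IN Λ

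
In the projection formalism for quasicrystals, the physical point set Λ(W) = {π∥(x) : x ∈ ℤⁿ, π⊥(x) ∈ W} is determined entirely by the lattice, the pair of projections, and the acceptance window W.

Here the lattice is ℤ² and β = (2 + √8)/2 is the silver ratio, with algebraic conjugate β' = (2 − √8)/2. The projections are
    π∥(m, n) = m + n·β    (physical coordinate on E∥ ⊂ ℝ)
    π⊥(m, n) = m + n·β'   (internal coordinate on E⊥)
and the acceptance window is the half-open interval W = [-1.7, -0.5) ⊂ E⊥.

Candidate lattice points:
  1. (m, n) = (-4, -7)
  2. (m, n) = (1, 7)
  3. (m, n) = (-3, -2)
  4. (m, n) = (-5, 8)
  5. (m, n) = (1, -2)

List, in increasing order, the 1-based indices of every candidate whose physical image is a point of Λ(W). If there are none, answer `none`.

Numerically β ≈ 2.414214 and β' = −1/β ≈ -0.414214.
#1 (-4,-7): internal coord -4 + (-7)·β' = -1.100505; -1.100505 ∈ [-1.7, -0.5) → IN Λ
#2 (1,7): internal coord 1 + (7)·β' = -1.899495; -1.899495 ∉ [-1.7, -0.5) → out
#3 (-3,-2): internal coord -3 + (-2)·β' = -2.171573; -2.171573 ∉ [-1.7, -0.5) → out
#4 (-5,8): internal coord -5 + (8)·β' = -8.313708; -8.313708 ∉ [-1.7, -0.5) → out
#5 (1,-2): internal coord 1 + (-2)·β' = +1.828427; +1.828427 ∉ [-1.7, -0.5) → out

1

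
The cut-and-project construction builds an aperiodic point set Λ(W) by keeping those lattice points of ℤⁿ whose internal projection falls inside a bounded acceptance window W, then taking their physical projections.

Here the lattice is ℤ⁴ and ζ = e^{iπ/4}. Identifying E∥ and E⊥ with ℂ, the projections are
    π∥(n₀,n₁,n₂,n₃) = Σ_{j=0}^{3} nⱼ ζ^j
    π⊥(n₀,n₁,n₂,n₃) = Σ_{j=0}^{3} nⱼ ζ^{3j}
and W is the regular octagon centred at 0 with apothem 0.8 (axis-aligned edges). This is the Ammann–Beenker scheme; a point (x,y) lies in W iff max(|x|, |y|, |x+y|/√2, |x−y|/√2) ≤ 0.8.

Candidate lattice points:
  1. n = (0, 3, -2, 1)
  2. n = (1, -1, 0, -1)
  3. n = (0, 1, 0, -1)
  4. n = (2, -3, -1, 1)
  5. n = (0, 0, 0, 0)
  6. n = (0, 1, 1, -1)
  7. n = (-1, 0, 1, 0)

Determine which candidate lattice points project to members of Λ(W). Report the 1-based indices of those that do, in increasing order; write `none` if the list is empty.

5

With ζ = e^{iπ/4} the internal vectors are ζ^0,ζ^3,ζ^6,ζ^9.
#1 (0, 3, -2, 1): internal (-1.414214, 4.828427); octagon support 4.828427 vs apothem 0.8 → ∉ W
#2 (1, -1, 0, -1): internal (1.000000, -1.414214); octagon support 1.707107 vs apothem 0.8 → ∉ W
#3 (0, 1, 0, -1): internal (-1.414214, 0.000000); octagon support 1.414214 vs apothem 0.8 → ∉ W
#4 (2, -3, -1, 1): internal (4.828427, -0.414214); octagon support 4.828427 vs apothem 0.8 → ∉ W
#5 (0, 0, 0, 0): internal (0.000000, 0.000000); octagon support 0.000000 vs apothem 0.8 → ∈ W
#6 (0, 1, 1, -1): internal (-1.414214, -1.000000); octagon support 1.707107 vs apothem 0.8 → ∉ W
#7 (-1, 0, 1, 0): internal (-1.000000, -1.000000); octagon support 1.414214 vs apothem 0.8 → ∉ W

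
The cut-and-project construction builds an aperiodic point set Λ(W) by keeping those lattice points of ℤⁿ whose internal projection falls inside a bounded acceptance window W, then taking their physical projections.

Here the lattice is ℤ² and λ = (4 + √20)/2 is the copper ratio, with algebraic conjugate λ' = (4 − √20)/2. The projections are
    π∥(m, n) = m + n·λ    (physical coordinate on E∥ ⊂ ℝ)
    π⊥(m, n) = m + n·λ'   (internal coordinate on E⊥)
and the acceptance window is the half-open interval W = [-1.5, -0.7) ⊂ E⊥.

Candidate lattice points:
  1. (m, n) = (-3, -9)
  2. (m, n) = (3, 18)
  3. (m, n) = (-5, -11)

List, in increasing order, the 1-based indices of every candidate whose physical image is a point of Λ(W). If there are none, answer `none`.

1, 2

Compute λ' = (4−√20)/2 = -0.2361, so π⊥(m,n) = m -0.2361·n.
candidate 1: (m,n)=(-3,-9) → π∥ = -3-9·λ ≈ -41.1246, π⊥ = -3-9·λ' ≈ -0.8754 ∈ [-1.5, -0.7) ⇒ IN Λ
candidate 2: (m,n)=(3,18) → π∥ = 3+18·λ ≈ 79.2492, π⊥ = 3+18·λ' ≈ -1.2492 ∈ [-1.5, -0.7) ⇒ IN Λ
candidate 3: (m,n)=(-5,-11) → π∥ = -5-11·λ ≈ -51.5967, π⊥ = -5-11·λ' ≈ -2.4033 ∉ [-1.5, -0.7) ⇒ out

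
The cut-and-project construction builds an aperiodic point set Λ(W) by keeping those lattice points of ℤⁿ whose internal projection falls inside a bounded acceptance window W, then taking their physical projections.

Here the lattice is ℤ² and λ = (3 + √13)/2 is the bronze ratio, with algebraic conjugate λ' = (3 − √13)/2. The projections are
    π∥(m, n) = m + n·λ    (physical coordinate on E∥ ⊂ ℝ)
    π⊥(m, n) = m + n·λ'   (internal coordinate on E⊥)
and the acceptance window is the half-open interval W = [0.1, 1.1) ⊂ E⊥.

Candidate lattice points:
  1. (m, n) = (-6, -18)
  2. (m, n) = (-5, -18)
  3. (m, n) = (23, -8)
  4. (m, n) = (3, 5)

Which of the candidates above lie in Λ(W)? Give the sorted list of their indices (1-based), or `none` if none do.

2

λ' = (3−√13)/2 ≈ -0.30278.
[1] lift (-6,-18): star map gives -0.55004; window check 0.1 ≤ -0.55004 < 1.1 is false → out
[2] lift (-5,-18): star map gives 0.44996; window check 0.1 ≤ 0.44996 < 1.1 is true → IN Λ
[3] lift (23,-8): star map gives 25.42221; window check 0.1 ≤ 25.42221 < 1.1 is false → out
[4] lift (3,5): star map gives 1.48612; window check 0.1 ≤ 1.48612 < 1.1 is false → out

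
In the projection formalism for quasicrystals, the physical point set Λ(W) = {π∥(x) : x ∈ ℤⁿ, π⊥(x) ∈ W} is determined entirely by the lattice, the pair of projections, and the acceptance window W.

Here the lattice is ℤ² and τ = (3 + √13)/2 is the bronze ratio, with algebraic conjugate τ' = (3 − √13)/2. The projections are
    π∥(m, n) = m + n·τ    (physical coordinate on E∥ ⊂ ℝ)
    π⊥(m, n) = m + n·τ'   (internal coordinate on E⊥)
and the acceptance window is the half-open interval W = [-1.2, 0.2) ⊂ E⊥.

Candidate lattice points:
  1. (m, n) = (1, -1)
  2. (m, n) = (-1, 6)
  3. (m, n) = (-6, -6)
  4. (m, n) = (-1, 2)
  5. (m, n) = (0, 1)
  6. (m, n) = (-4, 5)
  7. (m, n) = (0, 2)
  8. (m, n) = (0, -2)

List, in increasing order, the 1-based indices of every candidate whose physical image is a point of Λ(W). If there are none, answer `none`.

Numerically τ ≈ 3.30278 and τ' = −1/τ ≈ -0.30278.
#1 (1,-1): internal coord 1 + (-1)·τ' = +1.30278; +1.30278 ∉ [-1.2, 0.2) → out
#2 (-1,6): internal coord -1 + (6)·τ' = -2.81665; -2.81665 ∉ [-1.2, 0.2) → out
#3 (-6,-6): internal coord -6 + (-6)·τ' = -4.18335; -4.18335 ∉ [-1.2, 0.2) → out
#4 (-1,2): internal coord -1 + (2)·τ' = -1.60555; -1.60555 ∉ [-1.2, 0.2) → out
#5 (0,1): internal coord 0 + (1)·τ' = -0.30278; -0.30278 ∈ [-1.2, 0.2) → IN Λ
#6 (-4,5): internal coord -4 + (5)·τ' = -5.51388; -5.51388 ∉ [-1.2, 0.2) → out
#7 (0,2): internal coord 0 + (2)·τ' = -0.60555; -0.60555 ∈ [-1.2, 0.2) → IN Λ
#8 (0,-2): internal coord 0 + (-2)·τ' = +0.60555; +0.60555 ∉ [-1.2, 0.2) → out

5, 7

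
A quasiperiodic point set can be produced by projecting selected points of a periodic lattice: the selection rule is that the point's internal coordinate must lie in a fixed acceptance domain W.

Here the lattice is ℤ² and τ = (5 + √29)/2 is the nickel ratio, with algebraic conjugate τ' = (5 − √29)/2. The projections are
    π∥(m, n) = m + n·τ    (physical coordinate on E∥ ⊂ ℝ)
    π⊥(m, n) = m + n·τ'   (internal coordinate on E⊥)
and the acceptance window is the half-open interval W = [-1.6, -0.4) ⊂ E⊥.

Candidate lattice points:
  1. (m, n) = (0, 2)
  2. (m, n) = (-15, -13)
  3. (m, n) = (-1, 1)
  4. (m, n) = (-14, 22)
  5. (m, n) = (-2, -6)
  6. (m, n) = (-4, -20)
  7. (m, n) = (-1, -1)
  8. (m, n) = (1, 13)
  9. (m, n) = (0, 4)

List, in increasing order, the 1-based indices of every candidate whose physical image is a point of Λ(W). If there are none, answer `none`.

Numerically τ ≈ 5.19258 and τ' = −1/τ ≈ -0.19258.
#1 (0,2): internal coord 0 + (2)·τ' = -0.38516; -0.38516 ∉ [-1.6, -0.4) → out
#2 (-15,-13): internal coord -15 + (-13)·τ' = -12.49643; -12.49643 ∉ [-1.6, -0.4) → out
#3 (-1,1): internal coord -1 + (1)·τ' = -1.19258; -1.19258 ∈ [-1.6, -0.4) → IN Λ
#4 (-14,22): internal coord -14 + (22)·τ' = -18.23681; -18.23681 ∉ [-1.6, -0.4) → out
#5 (-2,-6): internal coord -2 + (-6)·τ' = -0.84451; -0.84451 ∈ [-1.6, -0.4) → IN Λ
#6 (-4,-20): internal coord -4 + (-20)·τ' = -0.14835; -0.14835 ∉ [-1.6, -0.4) → out
#7 (-1,-1): internal coord -1 + (-1)·τ' = -0.80742; -0.80742 ∈ [-1.6, -0.4) → IN Λ
#8 (1,13): internal coord 1 + (13)·τ' = -1.50357; -1.50357 ∈ [-1.6, -0.4) → IN Λ
#9 (0,4): internal coord 0 + (4)·τ' = -0.77033; -0.77033 ∈ [-1.6, -0.4) → IN Λ

3, 5, 7, 8, 9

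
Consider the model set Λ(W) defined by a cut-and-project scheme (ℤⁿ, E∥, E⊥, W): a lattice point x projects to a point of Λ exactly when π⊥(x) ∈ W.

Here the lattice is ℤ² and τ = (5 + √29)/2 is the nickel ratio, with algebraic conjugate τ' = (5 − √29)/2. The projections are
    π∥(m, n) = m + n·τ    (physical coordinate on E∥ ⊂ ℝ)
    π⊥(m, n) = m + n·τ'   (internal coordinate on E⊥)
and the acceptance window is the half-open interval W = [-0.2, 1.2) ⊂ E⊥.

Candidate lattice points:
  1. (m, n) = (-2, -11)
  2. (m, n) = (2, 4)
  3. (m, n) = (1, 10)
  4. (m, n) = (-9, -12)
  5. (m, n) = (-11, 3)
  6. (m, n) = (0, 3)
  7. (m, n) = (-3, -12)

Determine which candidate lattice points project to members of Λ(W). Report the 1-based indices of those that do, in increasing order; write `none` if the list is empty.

Compute τ' = (5−√29)/2 = -0.192582, so π⊥(m,n) = m -0.192582·n.
candidate 1: (m,n)=(-2,-11) → π∥ = -2-11·τ ≈ -59.118406, π⊥ = -2-11·τ' ≈ 0.118406 ∈ [-0.2, 1.2) ⇒ IN Λ
candidate 2: (m,n)=(2,4) → π∥ = 2+4·τ ≈ 22.770330, π⊥ = 2+4·τ' ≈ 1.229670 ∉ [-0.2, 1.2) ⇒ out
candidate 3: (m,n)=(1,10) → π∥ = 1+10·τ ≈ 52.925824, π⊥ = 1+10·τ' ≈ -0.925824 ∉ [-0.2, 1.2) ⇒ out
candidate 4: (m,n)=(-9,-12) → π∥ = -9-12·τ ≈ -71.310989, π⊥ = -9-12·τ' ≈ -6.689011 ∉ [-0.2, 1.2) ⇒ out
candidate 5: (m,n)=(-11,3) → π∥ = -11+3·τ ≈ 4.577747, π⊥ = -11+3·τ' ≈ -11.577747 ∉ [-0.2, 1.2) ⇒ out
candidate 6: (m,n)=(0,3) → π∥ = 0+3·τ ≈ 15.577747, π⊥ = 0+3·τ' ≈ -0.577747 ∉ [-0.2, 1.2) ⇒ out
candidate 7: (m,n)=(-3,-12) → π∥ = -3-12·τ ≈ -65.310989, π⊥ = -3-12·τ' ≈ -0.689011 ∉ [-0.2, 1.2) ⇒ out

1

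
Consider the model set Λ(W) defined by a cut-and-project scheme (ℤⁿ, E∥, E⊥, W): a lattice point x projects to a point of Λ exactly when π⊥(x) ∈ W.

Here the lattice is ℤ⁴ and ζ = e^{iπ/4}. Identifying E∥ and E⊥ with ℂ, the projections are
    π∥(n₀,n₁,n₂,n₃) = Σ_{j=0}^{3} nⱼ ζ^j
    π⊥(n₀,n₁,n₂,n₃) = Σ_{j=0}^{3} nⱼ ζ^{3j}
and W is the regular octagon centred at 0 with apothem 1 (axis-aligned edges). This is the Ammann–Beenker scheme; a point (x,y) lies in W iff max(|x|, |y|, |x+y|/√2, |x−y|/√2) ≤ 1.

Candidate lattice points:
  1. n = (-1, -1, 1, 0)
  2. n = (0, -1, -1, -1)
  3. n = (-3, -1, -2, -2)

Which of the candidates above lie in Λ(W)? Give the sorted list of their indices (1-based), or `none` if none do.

Internal map: ζ^{3j} for j=0..3 gives (1,0), (−√2/2,√2/2), (0,−1), (√2/2,√2/2).
candidate 1: n = (-1, -1, 1, 0) → π⊥ ≈ (-0.29289, -1.70711); max(|x|,|y|,|x±y|/√2) = 1.70711 > 1 ⇒ ∉ W
candidate 2: n = (0, -1, -1, -1) → π⊥ ≈ (+0.00000, -0.41421); max(|x|,|y|,|x±y|/√2) = 0.41421 ≤ 1 ⇒ ∈ W
candidate 3: n = (-3, -1, -2, -2) → π⊥ ≈ (-3.70711, -0.12132); max(|x|,|y|,|x±y|/√2) = 3.70711 > 1 ⇒ ∉ W

2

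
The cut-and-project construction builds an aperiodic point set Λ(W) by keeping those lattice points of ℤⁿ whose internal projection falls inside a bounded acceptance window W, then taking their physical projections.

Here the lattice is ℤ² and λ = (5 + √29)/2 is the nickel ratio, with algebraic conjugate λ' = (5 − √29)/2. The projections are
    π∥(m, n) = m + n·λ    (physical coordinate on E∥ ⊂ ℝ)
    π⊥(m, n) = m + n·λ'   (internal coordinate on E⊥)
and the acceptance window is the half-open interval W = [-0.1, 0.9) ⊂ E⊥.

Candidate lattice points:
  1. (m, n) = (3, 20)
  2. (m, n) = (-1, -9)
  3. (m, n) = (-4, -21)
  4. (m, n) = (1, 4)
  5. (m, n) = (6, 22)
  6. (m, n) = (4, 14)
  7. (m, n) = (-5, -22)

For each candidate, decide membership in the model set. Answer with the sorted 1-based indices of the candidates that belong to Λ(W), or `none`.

2, 3, 4

λ' = (5−√29)/2 ≈ -0.1926.
candidate 1: (m,n)=(3,20) → π∥ = 3+20·λ ≈ 106.8516, π⊥ = 3+20·λ' ≈ -0.8516 ∉ [-0.1, 0.9) ⇒ out
candidate 2: (m,n)=(-1,-9) → π∥ = -1-9·λ ≈ -47.7332, π⊥ = -1-9·λ' ≈ 0.7332 ∈ [-0.1, 0.9) ⇒ IN Λ
candidate 3: (m,n)=(-4,-21) → π∥ = -4-21·λ ≈ -113.0442, π⊥ = -4-21·λ' ≈ 0.0442 ∈ [-0.1, 0.9) ⇒ IN Λ
candidate 4: (m,n)=(1,4) → π∥ = 1+4·λ ≈ 21.7703, π⊥ = 1+4·λ' ≈ 0.2297 ∈ [-0.1, 0.9) ⇒ IN Λ
candidate 5: (m,n)=(6,22) → π∥ = 6+22·λ ≈ 120.2368, π⊥ = 6+22·λ' ≈ 1.7632 ∉ [-0.1, 0.9) ⇒ out
candidate 6: (m,n)=(4,14) → π∥ = 4+14·λ ≈ 76.6962, π⊥ = 4+14·λ' ≈ 1.3038 ∉ [-0.1, 0.9) ⇒ out
candidate 7: (m,n)=(-5,-22) → π∥ = -5-22·λ ≈ -119.2368, π⊥ = -5-22·λ' ≈ -0.7632 ∉ [-0.1, 0.9) ⇒ out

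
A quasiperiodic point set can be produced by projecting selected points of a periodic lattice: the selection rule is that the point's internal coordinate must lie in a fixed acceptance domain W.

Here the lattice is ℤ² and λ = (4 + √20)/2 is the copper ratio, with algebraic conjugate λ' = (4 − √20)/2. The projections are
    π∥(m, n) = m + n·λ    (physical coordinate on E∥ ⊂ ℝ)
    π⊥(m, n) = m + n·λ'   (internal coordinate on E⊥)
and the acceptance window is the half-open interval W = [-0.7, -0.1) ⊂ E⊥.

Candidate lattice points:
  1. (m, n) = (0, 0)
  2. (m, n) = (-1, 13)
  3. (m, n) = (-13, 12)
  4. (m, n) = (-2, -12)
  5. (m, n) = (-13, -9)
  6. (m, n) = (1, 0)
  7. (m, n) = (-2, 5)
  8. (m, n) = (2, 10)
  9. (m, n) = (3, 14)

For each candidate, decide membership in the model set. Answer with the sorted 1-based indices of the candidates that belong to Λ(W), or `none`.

8, 9

λ' = (4−√20)/2 ≈ -0.2361.
#1 (0,0): internal coord 0 + (0)·λ' = +0.0000; +0.0000 ∉ [-0.7, -0.1) → out
#2 (-1,13): internal coord -1 + (13)·λ' = -4.0689; -4.0689 ∉ [-0.7, -0.1) → out
#3 (-13,12): internal coord -13 + (12)·λ' = -15.8328; -15.8328 ∉ [-0.7, -0.1) → out
#4 (-2,-12): internal coord -2 + (-12)·λ' = +0.8328; +0.8328 ∉ [-0.7, -0.1) → out
#5 (-13,-9): internal coord -13 + (-9)·λ' = -10.8754; -10.8754 ∉ [-0.7, -0.1) → out
#6 (1,0): internal coord 1 + (0)·λ' = +1.0000; +1.0000 ∉ [-0.7, -0.1) → out
#7 (-2,5): internal coord -2 + (5)·λ' = -3.1803; -3.1803 ∉ [-0.7, -0.1) → out
#8 (2,10): internal coord 2 + (10)·λ' = -0.3607; -0.3607 ∈ [-0.7, -0.1) → IN Λ
#9 (3,14): internal coord 3 + (14)·λ' = -0.3050; -0.3050 ∈ [-0.7, -0.1) → IN Λ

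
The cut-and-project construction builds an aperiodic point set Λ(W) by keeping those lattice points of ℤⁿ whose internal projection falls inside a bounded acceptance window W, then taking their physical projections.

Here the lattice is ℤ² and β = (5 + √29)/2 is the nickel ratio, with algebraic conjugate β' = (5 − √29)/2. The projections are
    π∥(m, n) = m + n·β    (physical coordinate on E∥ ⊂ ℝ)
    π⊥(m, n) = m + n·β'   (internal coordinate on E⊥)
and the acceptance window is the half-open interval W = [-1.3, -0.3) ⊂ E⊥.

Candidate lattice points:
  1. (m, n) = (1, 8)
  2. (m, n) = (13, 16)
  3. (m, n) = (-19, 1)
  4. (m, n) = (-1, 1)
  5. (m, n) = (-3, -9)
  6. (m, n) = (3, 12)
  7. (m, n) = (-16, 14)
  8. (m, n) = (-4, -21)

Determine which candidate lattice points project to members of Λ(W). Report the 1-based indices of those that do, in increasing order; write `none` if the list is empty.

1, 4, 5

β' = (5−√29)/2 ≈ -0.19258.
[1] lift (1,8): star map gives -0.54066; window check -1.3 ≤ -0.54066 < -0.3 is true → IN Λ
[2] lift (13,16): star map gives 9.91868; window check -1.3 ≤ 9.91868 < -0.3 is false → out
[3] lift (-19,1): star map gives -19.19258; window check -1.3 ≤ -19.19258 < -0.3 is false → out
[4] lift (-1,1): star map gives -1.19258; window check -1.3 ≤ -1.19258 < -0.3 is true → IN Λ
[5] lift (-3,-9): star map gives -1.26676; window check -1.3 ≤ -1.26676 < -0.3 is true → IN Λ
[6] lift (3,12): star map gives 0.68901; window check -1.3 ≤ 0.68901 < -0.3 is false → out
[7] lift (-16,14): star map gives -18.69615; window check -1.3 ≤ -18.69615 < -0.3 is false → out
[8] lift (-4,-21): star map gives 0.04423; window check -1.3 ≤ 0.04423 < -0.3 is false → out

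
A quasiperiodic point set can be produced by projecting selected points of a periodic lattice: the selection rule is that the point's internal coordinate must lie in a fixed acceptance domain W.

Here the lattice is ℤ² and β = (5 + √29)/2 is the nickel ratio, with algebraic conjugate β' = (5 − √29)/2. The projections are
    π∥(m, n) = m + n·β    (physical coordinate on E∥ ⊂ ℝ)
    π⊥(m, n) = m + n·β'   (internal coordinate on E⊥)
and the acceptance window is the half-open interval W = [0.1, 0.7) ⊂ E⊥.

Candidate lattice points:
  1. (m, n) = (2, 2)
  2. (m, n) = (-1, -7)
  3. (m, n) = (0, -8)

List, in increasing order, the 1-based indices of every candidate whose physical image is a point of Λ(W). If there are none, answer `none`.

2

β' = (5−√29)/2 ≈ -0.1926.
candidate 1: (m,n)=(2,2) → π∥ = 2+2·β ≈ 12.3852, π⊥ = 2+2·β' ≈ 1.6148 ∉ [0.1, 0.7) ⇒ out
candidate 2: (m,n)=(-1,-7) → π∥ = -1-7·β ≈ -37.3481, π⊥ = -1-7·β' ≈ 0.3481 ∈ [0.1, 0.7) ⇒ IN Λ
candidate 3: (m,n)=(0,-8) → π∥ = 0-8·β ≈ -41.5407, π⊥ = 0-8·β' ≈ 1.5407 ∉ [0.1, 0.7) ⇒ out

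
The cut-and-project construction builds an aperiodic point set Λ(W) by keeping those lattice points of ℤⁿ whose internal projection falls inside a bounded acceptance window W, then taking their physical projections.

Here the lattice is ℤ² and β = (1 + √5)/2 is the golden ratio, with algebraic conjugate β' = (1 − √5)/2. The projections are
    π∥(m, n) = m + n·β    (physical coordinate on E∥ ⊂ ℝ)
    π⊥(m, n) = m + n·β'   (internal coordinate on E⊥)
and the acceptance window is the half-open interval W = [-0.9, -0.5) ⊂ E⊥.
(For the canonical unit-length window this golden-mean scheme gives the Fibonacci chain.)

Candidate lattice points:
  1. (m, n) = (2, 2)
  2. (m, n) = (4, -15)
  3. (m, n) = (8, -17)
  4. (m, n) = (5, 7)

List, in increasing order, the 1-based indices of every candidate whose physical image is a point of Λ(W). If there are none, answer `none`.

none

Numerically β ≈ 1.618034 and β' = −1/β ≈ -0.618034.
[1] lift (2,2): star map gives 0.763932; window check -0.9 ≤ 0.763932 < -0.5 is false → out
[2] lift (4,-15): star map gives 13.270510; window check -0.9 ≤ 13.270510 < -0.5 is false → out
[3] lift (8,-17): star map gives 18.506578; window check -0.9 ≤ 18.506578 < -0.5 is false → out
[4] lift (5,7): star map gives 0.673762; window check -0.9 ≤ 0.673762 < -0.5 is false → out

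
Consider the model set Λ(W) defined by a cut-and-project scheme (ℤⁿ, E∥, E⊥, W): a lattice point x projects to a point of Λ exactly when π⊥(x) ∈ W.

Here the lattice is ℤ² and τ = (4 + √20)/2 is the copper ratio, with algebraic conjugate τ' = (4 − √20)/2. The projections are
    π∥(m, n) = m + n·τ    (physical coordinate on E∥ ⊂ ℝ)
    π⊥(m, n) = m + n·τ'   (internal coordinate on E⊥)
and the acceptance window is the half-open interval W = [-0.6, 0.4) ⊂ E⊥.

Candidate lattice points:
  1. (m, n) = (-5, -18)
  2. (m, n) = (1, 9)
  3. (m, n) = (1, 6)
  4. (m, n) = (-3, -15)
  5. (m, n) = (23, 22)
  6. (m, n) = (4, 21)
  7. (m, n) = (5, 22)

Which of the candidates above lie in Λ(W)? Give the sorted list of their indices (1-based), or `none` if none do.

3, 7

Numerically τ ≈ 4.23607 and τ' = −1/τ ≈ -0.23607.
[1] lift (-5,-18): star map gives -0.75078; window check -0.6 ≤ -0.75078 < 0.4 is false → out
[2] lift (1,9): star map gives -1.12461; window check -0.6 ≤ -1.12461 < 0.4 is false → out
[3] lift (1,6): star map gives -0.41641; window check -0.6 ≤ -0.41641 < 0.4 is true → IN Λ
[4] lift (-3,-15): star map gives 0.54102; window check -0.6 ≤ 0.54102 < 0.4 is false → out
[5] lift (23,22): star map gives 17.80650; window check -0.6 ≤ 17.80650 < 0.4 is false → out
[6] lift (4,21): star map gives -0.95743; window check -0.6 ≤ -0.95743 < 0.4 is false → out
[7] lift (5,22): star map gives -0.19350; window check -0.6 ≤ -0.19350 < 0.4 is true → IN Λ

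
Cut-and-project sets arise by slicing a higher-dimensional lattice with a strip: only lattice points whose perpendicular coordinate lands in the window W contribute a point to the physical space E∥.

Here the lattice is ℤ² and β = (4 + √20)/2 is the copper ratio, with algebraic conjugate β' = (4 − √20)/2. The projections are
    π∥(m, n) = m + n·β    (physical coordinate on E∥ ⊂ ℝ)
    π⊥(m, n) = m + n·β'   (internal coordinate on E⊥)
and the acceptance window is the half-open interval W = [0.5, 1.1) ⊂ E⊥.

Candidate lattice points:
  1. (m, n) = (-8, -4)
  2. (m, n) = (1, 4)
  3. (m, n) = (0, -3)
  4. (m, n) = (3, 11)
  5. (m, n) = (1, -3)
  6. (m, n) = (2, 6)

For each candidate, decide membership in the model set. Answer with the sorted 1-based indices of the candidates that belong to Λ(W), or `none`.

3, 6

β' = (4−√20)/2 ≈ -0.2361.
#1 (-8,-4): internal coord -8 + (-4)·β' = -7.0557; -7.0557 ∉ [0.5, 1.1) → out
#2 (1,4): internal coord 1 + (4)·β' = +0.0557; +0.0557 ∉ [0.5, 1.1) → out
#3 (0,-3): internal coord 0 + (-3)·β' = +0.7082; +0.7082 ∈ [0.5, 1.1) → IN Λ
#4 (3,11): internal coord 3 + (11)·β' = +0.4033; +0.4033 ∉ [0.5, 1.1) → out
#5 (1,-3): internal coord 1 + (-3)·β' = +1.7082; +1.7082 ∉ [0.5, 1.1) → out
#6 (2,6): internal coord 2 + (6)·β' = +0.5836; +0.5836 ∈ [0.5, 1.1) → IN Λ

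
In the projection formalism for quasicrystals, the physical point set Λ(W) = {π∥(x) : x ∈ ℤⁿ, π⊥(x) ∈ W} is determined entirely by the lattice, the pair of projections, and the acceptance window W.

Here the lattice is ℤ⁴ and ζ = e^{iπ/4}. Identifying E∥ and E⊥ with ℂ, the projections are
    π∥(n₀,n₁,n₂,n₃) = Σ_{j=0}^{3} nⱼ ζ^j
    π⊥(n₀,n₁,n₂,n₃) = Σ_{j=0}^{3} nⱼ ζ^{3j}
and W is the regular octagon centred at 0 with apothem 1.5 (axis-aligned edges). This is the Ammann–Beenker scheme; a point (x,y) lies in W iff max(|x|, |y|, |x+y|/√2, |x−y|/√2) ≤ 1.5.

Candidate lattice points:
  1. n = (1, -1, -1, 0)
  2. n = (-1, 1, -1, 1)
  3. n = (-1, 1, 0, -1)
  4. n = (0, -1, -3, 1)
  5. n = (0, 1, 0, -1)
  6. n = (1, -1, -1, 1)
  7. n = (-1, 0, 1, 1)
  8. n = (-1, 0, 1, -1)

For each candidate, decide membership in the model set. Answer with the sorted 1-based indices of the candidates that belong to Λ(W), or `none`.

With ζ = e^{iπ/4} the internal vectors are ζ^0,ζ^3,ζ^6,ζ^9.
candidate 1: n = (1, -1, -1, 0) → π⊥ ≈ (+1.7071, +0.2929); max(|x|,|y|,|x±y|/√2) = 1.7071 > 1.5 ⇒ ∉ W
candidate 2: n = (-1, 1, -1, 1) → π⊥ ≈ (-1.0000, +2.4142); max(|x|,|y|,|x±y|/√2) = 2.4142 > 1.5 ⇒ ∉ W
candidate 3: n = (-1, 1, 0, -1) → π⊥ ≈ (-2.4142, +0.0000); max(|x|,|y|,|x±y|/√2) = 2.4142 > 1.5 ⇒ ∉ W
candidate 4: n = (0, -1, -3, 1) → π⊥ ≈ (+1.4142, +3.0000); max(|x|,|y|,|x±y|/√2) = 3.1213 > 1.5 ⇒ ∉ W
candidate 5: n = (0, 1, 0, -1) → π⊥ ≈ (-1.4142, +0.0000); max(|x|,|y|,|x±y|/√2) = 1.4142 ≤ 1.5 ⇒ ∈ W
candidate 6: n = (1, -1, -1, 1) → π⊥ ≈ (+2.4142, +1.0000); max(|x|,|y|,|x±y|/√2) = 2.4142 > 1.5 ⇒ ∉ W
candidate 7: n = (-1, 0, 1, 1) → π⊥ ≈ (-0.2929, -0.2929); max(|x|,|y|,|x±y|/√2) = 0.4142 ≤ 1.5 ⇒ ∈ W
candidate 8: n = (-1, 0, 1, -1) → π⊥ ≈ (-1.7071, -1.7071); max(|x|,|y|,|x±y|/√2) = 2.4142 > 1.5 ⇒ ∉ W

5, 7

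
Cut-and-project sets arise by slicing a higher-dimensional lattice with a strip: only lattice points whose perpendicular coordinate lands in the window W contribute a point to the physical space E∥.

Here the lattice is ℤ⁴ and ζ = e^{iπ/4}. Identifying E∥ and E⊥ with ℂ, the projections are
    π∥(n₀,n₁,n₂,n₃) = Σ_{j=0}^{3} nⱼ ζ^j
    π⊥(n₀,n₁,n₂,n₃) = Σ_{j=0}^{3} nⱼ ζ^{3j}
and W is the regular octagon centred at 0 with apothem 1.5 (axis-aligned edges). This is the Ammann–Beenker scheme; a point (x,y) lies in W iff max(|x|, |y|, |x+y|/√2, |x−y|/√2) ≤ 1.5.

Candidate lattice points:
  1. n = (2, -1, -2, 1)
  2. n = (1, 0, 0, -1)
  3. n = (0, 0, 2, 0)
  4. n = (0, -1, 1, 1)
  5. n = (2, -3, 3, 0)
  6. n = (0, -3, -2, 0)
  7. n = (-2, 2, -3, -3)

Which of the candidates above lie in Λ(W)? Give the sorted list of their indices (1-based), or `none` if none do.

2

Internal map: ζ^{3j} for j=0..3 gives (1,0), (−√2/2,√2/2), (0,−1), (√2/2,√2/2).
candidate 1: n = (2, -1, -2, 1) → π⊥ ≈ (+3.414214, +2.000000); max(|x|,|y|,|x±y|/√2) = 3.828427 > 1.5 ⇒ ∉ W
candidate 2: n = (1, 0, 0, -1) → π⊥ ≈ (+0.292893, -0.707107); max(|x|,|y|,|x±y|/√2) = 0.707107 ≤ 1.5 ⇒ ∈ W
candidate 3: n = (0, 0, 2, 0) → π⊥ ≈ (+0.000000, -2.000000); max(|x|,|y|,|x±y|/√2) = 2.000000 > 1.5 ⇒ ∉ W
candidate 4: n = (0, -1, 1, 1) → π⊥ ≈ (+1.414214, -1.000000); max(|x|,|y|,|x±y|/√2) = 1.707107 > 1.5 ⇒ ∉ W
candidate 5: n = (2, -3, 3, 0) → π⊥ ≈ (+4.121320, -5.121320); max(|x|,|y|,|x±y|/√2) = 6.535534 > 1.5 ⇒ ∉ W
candidate 6: n = (0, -3, -2, 0) → π⊥ ≈ (+2.121320, -0.121320); max(|x|,|y|,|x±y|/√2) = 2.121320 > 1.5 ⇒ ∉ W
candidate 7: n = (-2, 2, -3, -3) → π⊥ ≈ (-5.535534, +2.292893); max(|x|,|y|,|x±y|/√2) = 5.535534 > 1.5 ⇒ ∉ W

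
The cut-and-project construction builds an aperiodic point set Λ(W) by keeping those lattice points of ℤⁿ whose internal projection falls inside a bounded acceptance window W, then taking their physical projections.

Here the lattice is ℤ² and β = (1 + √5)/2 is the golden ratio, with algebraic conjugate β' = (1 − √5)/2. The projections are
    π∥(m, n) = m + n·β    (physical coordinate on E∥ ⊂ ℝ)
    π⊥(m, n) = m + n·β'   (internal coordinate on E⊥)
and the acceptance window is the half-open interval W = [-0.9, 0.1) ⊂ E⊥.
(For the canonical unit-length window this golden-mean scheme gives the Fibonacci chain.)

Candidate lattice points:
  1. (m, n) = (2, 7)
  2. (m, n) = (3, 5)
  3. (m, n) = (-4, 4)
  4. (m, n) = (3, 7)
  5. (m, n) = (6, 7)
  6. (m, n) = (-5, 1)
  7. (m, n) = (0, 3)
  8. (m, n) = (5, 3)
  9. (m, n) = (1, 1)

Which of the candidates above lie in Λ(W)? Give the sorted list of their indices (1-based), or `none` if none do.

Compute β' = (1−√5)/2 = -0.618034, so π⊥(m,n) = m -0.618034·n.
#1 (2,7): internal coord 2 + (7)·β' = -2.326238; -2.326238 ∉ [-0.9, 0.1) → out
#2 (3,5): internal coord 3 + (5)·β' = -0.090170; -0.090170 ∈ [-0.9, 0.1) → IN Λ
#3 (-4,4): internal coord -4 + (4)·β' = -6.472136; -6.472136 ∉ [-0.9, 0.1) → out
#4 (3,7): internal coord 3 + (7)·β' = -1.326238; -1.326238 ∉ [-0.9, 0.1) → out
#5 (6,7): internal coord 6 + (7)·β' = +1.673762; +1.673762 ∉ [-0.9, 0.1) → out
#6 (-5,1): internal coord -5 + (1)·β' = -5.618034; -5.618034 ∉ [-0.9, 0.1) → out
#7 (0,3): internal coord 0 + (3)·β' = -1.854102; -1.854102 ∉ [-0.9, 0.1) → out
#8 (5,3): internal coord 5 + (3)·β' = +3.145898; +3.145898 ∉ [-0.9, 0.1) → out
#9 (1,1): internal coord 1 + (1)·β' = +0.381966; +0.381966 ∉ [-0.9, 0.1) → out

2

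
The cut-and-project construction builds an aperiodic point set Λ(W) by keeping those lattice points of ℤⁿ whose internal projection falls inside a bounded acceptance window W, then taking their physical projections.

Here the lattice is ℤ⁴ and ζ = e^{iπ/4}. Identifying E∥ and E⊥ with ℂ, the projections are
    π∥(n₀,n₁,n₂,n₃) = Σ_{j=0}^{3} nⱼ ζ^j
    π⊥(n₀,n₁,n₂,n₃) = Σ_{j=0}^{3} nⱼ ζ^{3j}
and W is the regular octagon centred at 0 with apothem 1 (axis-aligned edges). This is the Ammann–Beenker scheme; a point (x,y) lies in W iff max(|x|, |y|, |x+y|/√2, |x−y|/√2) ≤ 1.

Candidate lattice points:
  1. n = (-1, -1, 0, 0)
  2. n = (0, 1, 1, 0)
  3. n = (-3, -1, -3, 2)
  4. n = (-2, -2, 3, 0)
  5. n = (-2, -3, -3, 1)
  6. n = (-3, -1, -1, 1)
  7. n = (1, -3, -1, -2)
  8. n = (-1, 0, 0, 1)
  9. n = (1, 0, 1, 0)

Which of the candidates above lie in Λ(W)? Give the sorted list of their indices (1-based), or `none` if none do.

With ζ = e^{iπ/4} the internal vectors are ζ^0,ζ^3,ζ^6,ζ^9.
candidate 1: n = (-1, -1, 0, 0) → π⊥ ≈ (-0.292893, -0.707107); max(|x|,|y|,|x±y|/√2) = 0.707107 ≤ 1 ⇒ ∈ W
candidate 2: n = (0, 1, 1, 0) → π⊥ ≈ (-0.707107, -0.292893); max(|x|,|y|,|x±y|/√2) = 0.707107 ≤ 1 ⇒ ∈ W
candidate 3: n = (-3, -1, -3, 2) → π⊥ ≈ (-0.878680, +3.707107); max(|x|,|y|,|x±y|/√2) = 3.707107 > 1 ⇒ ∉ W
candidate 4: n = (-2, -2, 3, 0) → π⊥ ≈ (-0.585786, -4.414214); max(|x|,|y|,|x±y|/√2) = 4.414214 > 1 ⇒ ∉ W
candidate 5: n = (-2, -3, -3, 1) → π⊥ ≈ (+0.828427, +1.585786); max(|x|,|y|,|x±y|/√2) = 1.707107 > 1 ⇒ ∉ W
candidate 6: n = (-3, -1, -1, 1) → π⊥ ≈ (-1.585786, +1.000000); max(|x|,|y|,|x±y|/√2) = 1.828427 > 1 ⇒ ∉ W
candidate 7: n = (1, -3, -1, -2) → π⊥ ≈ (+1.707107, -2.535534); max(|x|,|y|,|x±y|/√2) = 3.000000 > 1 ⇒ ∉ W
candidate 8: n = (-1, 0, 0, 1) → π⊥ ≈ (-0.292893, +0.707107); max(|x|,|y|,|x±y|/√2) = 0.707107 ≤ 1 ⇒ ∈ W
candidate 9: n = (1, 0, 1, 0) → π⊥ ≈ (+1.000000, -1.000000); max(|x|,|y|,|x±y|/√2) = 1.414214 > 1 ⇒ ∉ W

1, 2, 8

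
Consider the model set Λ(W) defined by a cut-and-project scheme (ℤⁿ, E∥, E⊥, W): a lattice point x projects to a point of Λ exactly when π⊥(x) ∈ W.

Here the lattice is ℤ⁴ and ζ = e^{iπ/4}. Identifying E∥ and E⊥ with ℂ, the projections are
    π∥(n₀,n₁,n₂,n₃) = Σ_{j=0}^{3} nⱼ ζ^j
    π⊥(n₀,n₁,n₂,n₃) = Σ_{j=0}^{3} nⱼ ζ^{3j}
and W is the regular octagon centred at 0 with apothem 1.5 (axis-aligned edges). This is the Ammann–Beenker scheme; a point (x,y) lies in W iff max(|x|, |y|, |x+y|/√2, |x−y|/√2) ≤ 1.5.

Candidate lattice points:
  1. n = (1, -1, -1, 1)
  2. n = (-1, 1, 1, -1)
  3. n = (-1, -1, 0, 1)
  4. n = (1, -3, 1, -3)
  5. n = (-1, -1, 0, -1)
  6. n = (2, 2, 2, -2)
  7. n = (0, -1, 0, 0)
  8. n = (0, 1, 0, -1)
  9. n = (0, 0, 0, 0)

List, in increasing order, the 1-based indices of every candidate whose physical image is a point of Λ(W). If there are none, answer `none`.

3, 7, 8, 9

Internal map: ζ^{3j} for j=0..3 gives (1,0), (−√2/2,√2/2), (0,−1), (√2/2,√2/2).
#1 (1, -1, -1, 1): internal (2.41421, 1.00000); octagon support 2.41421 vs apothem 1.5 → ∉ W
#2 (-1, 1, 1, -1): internal (-2.41421, -1.00000); octagon support 2.41421 vs apothem 1.5 → ∉ W
#3 (-1, -1, 0, 1): internal (0.41421, 0.00000); octagon support 0.41421 vs apothem 1.5 → ∈ W
#4 (1, -3, 1, -3): internal (1.00000, -5.24264); octagon support 5.24264 vs apothem 1.5 → ∉ W
#5 (-1, -1, 0, -1): internal (-1.00000, -1.41421); octagon support 1.70711 vs apothem 1.5 → ∉ W
#6 (2, 2, 2, -2): internal (-0.82843, -2.00000); octagon support 2.00000 vs apothem 1.5 → ∉ W
#7 (0, -1, 0, 0): internal (0.70711, -0.70711); octagon support 1.00000 vs apothem 1.5 → ∈ W
#8 (0, 1, 0, -1): internal (-1.41421, 0.00000); octagon support 1.41421 vs apothem 1.5 → ∈ W
#9 (0, 0, 0, 0): internal (0.00000, 0.00000); octagon support 0.00000 vs apothem 1.5 → ∈ W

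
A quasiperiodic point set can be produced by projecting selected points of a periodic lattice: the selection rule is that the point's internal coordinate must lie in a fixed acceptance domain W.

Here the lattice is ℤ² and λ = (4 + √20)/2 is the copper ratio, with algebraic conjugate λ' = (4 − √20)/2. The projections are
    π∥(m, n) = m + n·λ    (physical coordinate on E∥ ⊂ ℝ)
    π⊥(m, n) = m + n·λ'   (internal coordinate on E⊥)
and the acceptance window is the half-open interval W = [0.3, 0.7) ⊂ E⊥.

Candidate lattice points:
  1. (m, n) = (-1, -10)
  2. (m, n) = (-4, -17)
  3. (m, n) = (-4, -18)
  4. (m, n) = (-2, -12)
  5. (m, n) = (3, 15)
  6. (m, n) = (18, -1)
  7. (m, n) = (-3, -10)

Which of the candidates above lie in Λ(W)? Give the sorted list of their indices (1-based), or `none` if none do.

none

Numerically λ ≈ 4.2361 and λ' = −1/λ ≈ -0.2361.
candidate 1: (m,n)=(-1,-10) → π∥ = -1-10·λ ≈ -43.3607, π⊥ = -1-10·λ' ≈ 1.3607 ∉ [0.3, 0.7) ⇒ out
candidate 2: (m,n)=(-4,-17) → π∥ = -4-17·λ ≈ -76.0132, π⊥ = -4-17·λ' ≈ 0.0132 ∉ [0.3, 0.7) ⇒ out
candidate 3: (m,n)=(-4,-18) → π∥ = -4-18·λ ≈ -80.2492, π⊥ = -4-18·λ' ≈ 0.2492 ∉ [0.3, 0.7) ⇒ out
candidate 4: (m,n)=(-2,-12) → π∥ = -2-12·λ ≈ -52.8328, π⊥ = -2-12·λ' ≈ 0.8328 ∉ [0.3, 0.7) ⇒ out
candidate 5: (m,n)=(3,15) → π∥ = 3+15·λ ≈ 66.5410, π⊥ = 3+15·λ' ≈ -0.5410 ∉ [0.3, 0.7) ⇒ out
candidate 6: (m,n)=(18,-1) → π∥ = 18-1·λ ≈ 13.7639, π⊥ = 18-1·λ' ≈ 18.2361 ∉ [0.3, 0.7) ⇒ out
candidate 7: (m,n)=(-3,-10) → π∥ = -3-10·λ ≈ -45.3607, π⊥ = -3-10·λ' ≈ -0.6393 ∉ [0.3, 0.7) ⇒ out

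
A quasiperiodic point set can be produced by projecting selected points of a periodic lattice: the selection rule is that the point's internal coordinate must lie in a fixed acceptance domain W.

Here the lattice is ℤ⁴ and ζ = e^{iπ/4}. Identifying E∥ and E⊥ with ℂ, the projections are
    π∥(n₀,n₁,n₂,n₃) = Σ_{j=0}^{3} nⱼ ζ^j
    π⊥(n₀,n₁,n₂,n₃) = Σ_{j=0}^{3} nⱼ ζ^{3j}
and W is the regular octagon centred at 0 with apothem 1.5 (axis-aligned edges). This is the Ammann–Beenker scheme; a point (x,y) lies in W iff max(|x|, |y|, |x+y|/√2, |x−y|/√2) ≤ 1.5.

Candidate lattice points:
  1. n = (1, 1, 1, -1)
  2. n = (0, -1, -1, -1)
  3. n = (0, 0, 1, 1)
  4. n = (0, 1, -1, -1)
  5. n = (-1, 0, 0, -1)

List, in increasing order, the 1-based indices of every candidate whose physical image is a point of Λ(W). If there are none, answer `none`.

With ζ = e^{iπ/4} the internal vectors are ζ^0,ζ^3,ζ^6,ζ^9.
#1 (1, 1, 1, -1): internal (-0.4142, -1.0000); octagon support 1.0000 vs apothem 1.5 → ∈ W
#2 (0, -1, -1, -1): internal (0.0000, -0.4142); octagon support 0.4142 vs apothem 1.5 → ∈ W
#3 (0, 0, 1, 1): internal (0.7071, -0.2929); octagon support 0.7071 vs apothem 1.5 → ∈ W
#4 (0, 1, -1, -1): internal (-1.4142, 1.0000); octagon support 1.7071 vs apothem 1.5 → ∉ W
#5 (-1, 0, 0, -1): internal (-1.7071, -0.7071); octagon support 1.7071 vs apothem 1.5 → ∉ W

1, 2, 3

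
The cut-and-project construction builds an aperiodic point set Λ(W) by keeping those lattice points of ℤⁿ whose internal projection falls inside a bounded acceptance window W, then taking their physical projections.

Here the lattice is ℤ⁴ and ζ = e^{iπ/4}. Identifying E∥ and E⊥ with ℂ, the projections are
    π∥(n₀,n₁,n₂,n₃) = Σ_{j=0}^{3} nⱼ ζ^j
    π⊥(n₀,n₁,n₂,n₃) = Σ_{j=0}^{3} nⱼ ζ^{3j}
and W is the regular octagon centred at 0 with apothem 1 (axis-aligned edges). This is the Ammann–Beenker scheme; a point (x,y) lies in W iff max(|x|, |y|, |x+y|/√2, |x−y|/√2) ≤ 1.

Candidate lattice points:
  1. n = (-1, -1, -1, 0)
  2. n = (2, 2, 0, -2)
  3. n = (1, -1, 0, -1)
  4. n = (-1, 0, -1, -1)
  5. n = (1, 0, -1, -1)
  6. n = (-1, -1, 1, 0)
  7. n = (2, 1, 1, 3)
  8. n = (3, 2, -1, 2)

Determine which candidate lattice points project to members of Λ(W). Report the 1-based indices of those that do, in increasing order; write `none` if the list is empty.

1, 2, 5

Internal map: ζ^{3j} for j=0..3 gives (1,0), (−√2/2,√2/2), (0,−1), (√2/2,√2/2).
#1 (-1, -1, -1, 0): internal (-0.292893, 0.292893); octagon support 0.414214 vs apothem 1 → ∈ W
#2 (2, 2, 0, -2): internal (-0.828427, 0.000000); octagon support 0.828427 vs apothem 1 → ∈ W
#3 (1, -1, 0, -1): internal (1.000000, -1.414214); octagon support 1.707107 vs apothem 1 → ∉ W
#4 (-1, 0, -1, -1): internal (-1.707107, 0.292893); octagon support 1.707107 vs apothem 1 → ∉ W
#5 (1, 0, -1, -1): internal (0.292893, 0.292893); octagon support 0.414214 vs apothem 1 → ∈ W
#6 (-1, -1, 1, 0): internal (-0.292893, -1.707107); octagon support 1.707107 vs apothem 1 → ∉ W
#7 (2, 1, 1, 3): internal (3.414214, 1.828427); octagon support 3.707107 vs apothem 1 → ∉ W
#8 (3, 2, -1, 2): internal (3.000000, 3.828427); octagon support 4.828427 vs apothem 1 → ∉ W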